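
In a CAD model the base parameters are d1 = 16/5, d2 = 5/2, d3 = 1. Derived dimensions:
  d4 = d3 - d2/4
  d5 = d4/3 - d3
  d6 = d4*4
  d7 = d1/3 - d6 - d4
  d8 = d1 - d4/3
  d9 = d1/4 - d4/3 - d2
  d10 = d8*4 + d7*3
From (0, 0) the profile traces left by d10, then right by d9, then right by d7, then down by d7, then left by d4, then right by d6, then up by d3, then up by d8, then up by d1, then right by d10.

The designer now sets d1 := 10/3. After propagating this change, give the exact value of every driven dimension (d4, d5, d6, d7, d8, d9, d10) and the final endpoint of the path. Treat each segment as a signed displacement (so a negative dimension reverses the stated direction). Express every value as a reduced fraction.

d4 = 3/8
d5 = -7/8
d6 = 3/2
d7 = -55/72
d8 = 77/24
d9 = -43/24
d10 = 253/24
endpoint = (-103/72, 299/36)

Apply edit: d1 := 10/3
  d4 = d3 - d2/4 = 3/8
  d5 = d4/3 - d3 = -7/8
  d6 = d4*4 = 3/2
  d7 = d1/3 - d6 - d4 = -55/72
  d8 = d1 - d4/3 = 77/24
  d9 = d1/4 - d4/3 - d2 = -43/24
  d10 = d8*4 + d7*3 = 253/24
Walk from origin (0, 0):
  seg 1: left by d10 = 253/24 → (-253/24, 0)
  seg 2: right by d9 = -43/24 → (-37/3, 0)
  seg 3: right by d7 = -55/72 → (-943/72, 0)
  seg 4: down by d7 = -55/72 → (-943/72, 55/72)
  seg 5: left by d4 = 3/8 → (-485/36, 55/72)
  seg 6: right by d6 = 3/2 → (-431/36, 55/72)
  seg 7: up by d3 = 1 → (-431/36, 127/72)
  seg 8: up by d8 = 77/24 → (-431/36, 179/36)
  seg 9: up by d1 = 10/3 → (-431/36, 299/36)
  seg 10: right by d10 = 253/24 → (-103/72, 299/36)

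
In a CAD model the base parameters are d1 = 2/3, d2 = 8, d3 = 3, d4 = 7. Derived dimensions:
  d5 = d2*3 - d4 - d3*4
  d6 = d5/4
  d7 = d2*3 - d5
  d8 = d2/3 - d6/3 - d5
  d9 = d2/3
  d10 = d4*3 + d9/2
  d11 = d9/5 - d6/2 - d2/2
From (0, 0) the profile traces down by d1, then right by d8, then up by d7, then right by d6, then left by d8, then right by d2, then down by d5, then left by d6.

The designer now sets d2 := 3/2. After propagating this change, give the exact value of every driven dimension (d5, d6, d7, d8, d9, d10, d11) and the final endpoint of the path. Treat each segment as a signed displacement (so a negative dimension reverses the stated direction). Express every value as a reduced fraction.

Apply edit: d2 := 3/2
  d5 = d2*3 - d4 - d3*4 = -29/2
  d6 = d5/4 = -29/8
  d7 = d2*3 - d5 = 19
  d8 = d2/3 - d6/3 - d5 = 389/24
  d9 = d2/3 = 1/2
  d10 = d4*3 + d9/2 = 85/4
  d11 = d9/5 - d6/2 - d2/2 = 93/80
Walk from origin (0, 0):
  seg 1: down by d1 = 2/3 → (0, -2/3)
  seg 2: right by d8 = 389/24 → (389/24, -2/3)
  seg 3: up by d7 = 19 → (389/24, 55/3)
  seg 4: right by d6 = -29/8 → (151/12, 55/3)
  seg 5: left by d8 = 389/24 → (-29/8, 55/3)
  seg 6: right by d2 = 3/2 → (-17/8, 55/3)
  seg 7: down by d5 = -29/2 → (-17/8, 197/6)
  seg 8: left by d6 = -29/8 → (3/2, 197/6)

d5 = -29/2
d6 = -29/8
d7 = 19
d8 = 389/24
d9 = 1/2
d10 = 85/4
d11 = 93/80
endpoint = (3/2, 197/6)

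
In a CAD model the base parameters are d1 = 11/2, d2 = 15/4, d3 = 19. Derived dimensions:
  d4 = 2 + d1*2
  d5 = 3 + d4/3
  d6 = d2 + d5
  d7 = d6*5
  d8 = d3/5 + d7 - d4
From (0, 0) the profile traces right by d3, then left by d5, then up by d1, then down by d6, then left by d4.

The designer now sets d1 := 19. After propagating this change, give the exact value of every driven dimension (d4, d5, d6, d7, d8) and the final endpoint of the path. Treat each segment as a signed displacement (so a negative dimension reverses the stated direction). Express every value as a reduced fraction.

Apply edit: d1 := 19
  d4 = 2 + d1*2 = 40
  d5 = 3 + d4/3 = 49/3
  d6 = d2 + d5 = 241/12
  d7 = d6*5 = 1205/12
  d8 = d3/5 + d7 - d4 = 3853/60
Walk from origin (0, 0):
  seg 1: right by d3 = 19 → (19, 0)
  seg 2: left by d5 = 49/3 → (8/3, 0)
  seg 3: up by d1 = 19 → (8/3, 19)
  seg 4: down by d6 = 241/12 → (8/3, -13/12)
  seg 5: left by d4 = 40 → (-112/3, -13/12)

d4 = 40
d5 = 49/3
d6 = 241/12
d7 = 1205/12
d8 = 3853/60
endpoint = (-112/3, -13/12)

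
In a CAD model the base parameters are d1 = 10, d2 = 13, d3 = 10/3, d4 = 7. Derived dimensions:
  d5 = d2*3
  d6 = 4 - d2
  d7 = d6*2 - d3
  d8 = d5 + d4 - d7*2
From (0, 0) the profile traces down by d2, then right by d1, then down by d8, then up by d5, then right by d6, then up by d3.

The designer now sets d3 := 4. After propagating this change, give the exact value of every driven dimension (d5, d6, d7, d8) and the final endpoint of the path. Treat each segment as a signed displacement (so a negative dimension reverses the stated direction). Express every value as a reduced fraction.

Apply edit: d3 := 4
  d5 = d2*3 = 39
  d6 = 4 - d2 = -9
  d7 = d6*2 - d3 = -22
  d8 = d5 + d4 - d7*2 = 90
Walk from origin (0, 0):
  seg 1: down by d2 = 13 → (0, -13)
  seg 2: right by d1 = 10 → (10, -13)
  seg 3: down by d8 = 90 → (10, -103)
  seg 4: up by d5 = 39 → (10, -64)
  seg 5: right by d6 = -9 → (1, -64)
  seg 6: up by d3 = 4 → (1, -60)

d5 = 39
d6 = -9
d7 = -22
d8 = 90
endpoint = (1, -60)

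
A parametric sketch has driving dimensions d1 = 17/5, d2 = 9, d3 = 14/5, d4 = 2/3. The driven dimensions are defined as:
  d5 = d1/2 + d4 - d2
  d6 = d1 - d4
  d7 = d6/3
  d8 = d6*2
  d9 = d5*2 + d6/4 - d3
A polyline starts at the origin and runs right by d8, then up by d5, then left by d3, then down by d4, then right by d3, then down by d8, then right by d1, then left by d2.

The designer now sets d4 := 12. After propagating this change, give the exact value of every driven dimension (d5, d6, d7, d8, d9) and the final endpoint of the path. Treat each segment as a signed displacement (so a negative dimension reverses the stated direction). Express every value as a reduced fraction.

d5 = 47/10
d6 = -43/5
d7 = -43/15
d8 = -86/5
d9 = 89/20
endpoint = (-114/5, 99/10)

Apply edit: d4 := 12
  d5 = d1/2 + d4 - d2 = 47/10
  d6 = d1 - d4 = -43/5
  d7 = d6/3 = -43/15
  d8 = d6*2 = -86/5
  d9 = d5*2 + d6/4 - d3 = 89/20
Walk from origin (0, 0):
  seg 1: right by d8 = -86/5 → (-86/5, 0)
  seg 2: up by d5 = 47/10 → (-86/5, 47/10)
  seg 3: left by d3 = 14/5 → (-20, 47/10)
  seg 4: down by d4 = 12 → (-20, -73/10)
  seg 5: right by d3 = 14/5 → (-86/5, -73/10)
  seg 6: down by d8 = -86/5 → (-86/5, 99/10)
  seg 7: right by d1 = 17/5 → (-69/5, 99/10)
  seg 8: left by d2 = 9 → (-114/5, 99/10)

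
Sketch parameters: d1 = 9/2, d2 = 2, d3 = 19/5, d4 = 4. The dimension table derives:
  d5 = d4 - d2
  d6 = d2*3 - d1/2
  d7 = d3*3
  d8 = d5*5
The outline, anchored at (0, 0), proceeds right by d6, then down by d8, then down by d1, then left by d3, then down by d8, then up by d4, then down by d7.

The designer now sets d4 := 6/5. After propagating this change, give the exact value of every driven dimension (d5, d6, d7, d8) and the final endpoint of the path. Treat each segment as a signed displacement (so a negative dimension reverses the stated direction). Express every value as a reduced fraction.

d5 = -4/5
d6 = 15/4
d7 = 57/5
d8 = -4
endpoint = (-1/20, -67/10)

Apply edit: d4 := 6/5
  d5 = d4 - d2 = -4/5
  d6 = d2*3 - d1/2 = 15/4
  d7 = d3*3 = 57/5
  d8 = d5*5 = -4
Walk from origin (0, 0):
  seg 1: right by d6 = 15/4 → (15/4, 0)
  seg 2: down by d8 = -4 → (15/4, 4)
  seg 3: down by d1 = 9/2 → (15/4, -1/2)
  seg 4: left by d3 = 19/5 → (-1/20, -1/2)
  seg 5: down by d8 = -4 → (-1/20, 7/2)
  seg 6: up by d4 = 6/5 → (-1/20, 47/10)
  seg 7: down by d7 = 57/5 → (-1/20, -67/10)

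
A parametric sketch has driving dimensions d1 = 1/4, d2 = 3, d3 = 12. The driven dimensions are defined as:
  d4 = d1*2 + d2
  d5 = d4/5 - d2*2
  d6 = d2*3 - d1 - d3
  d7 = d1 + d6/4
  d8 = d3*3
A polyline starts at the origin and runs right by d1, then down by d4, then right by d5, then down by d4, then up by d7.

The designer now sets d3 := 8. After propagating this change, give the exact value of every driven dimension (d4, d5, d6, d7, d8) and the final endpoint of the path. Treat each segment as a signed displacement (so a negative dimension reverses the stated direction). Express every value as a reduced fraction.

Apply edit: d3 := 8
  d4 = d1*2 + d2 = 7/2
  d5 = d4/5 - d2*2 = -53/10
  d6 = d2*3 - d1 - d3 = 3/4
  d7 = d1 + d6/4 = 7/16
  d8 = d3*3 = 24
Walk from origin (0, 0):
  seg 1: right by d1 = 1/4 → (1/4, 0)
  seg 2: down by d4 = 7/2 → (1/4, -7/2)
  seg 3: right by d5 = -53/10 → (-101/20, -7/2)
  seg 4: down by d4 = 7/2 → (-101/20, -7)
  seg 5: up by d7 = 7/16 → (-101/20, -105/16)

d4 = 7/2
d5 = -53/10
d6 = 3/4
d7 = 7/16
d8 = 24
endpoint = (-101/20, -105/16)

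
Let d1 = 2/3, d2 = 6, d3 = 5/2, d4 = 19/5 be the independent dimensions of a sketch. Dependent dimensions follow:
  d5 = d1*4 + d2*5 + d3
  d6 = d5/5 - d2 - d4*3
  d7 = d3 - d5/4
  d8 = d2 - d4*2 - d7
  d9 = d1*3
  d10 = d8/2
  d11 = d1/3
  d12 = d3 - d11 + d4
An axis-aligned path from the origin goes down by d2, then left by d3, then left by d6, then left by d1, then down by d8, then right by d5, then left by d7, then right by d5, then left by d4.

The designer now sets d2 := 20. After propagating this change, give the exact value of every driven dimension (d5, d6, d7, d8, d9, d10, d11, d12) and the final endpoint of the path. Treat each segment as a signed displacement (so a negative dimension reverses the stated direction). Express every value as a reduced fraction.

Apply edit: d2 := 20
  d5 = d1*4 + d2*5 + d3 = 631/6
  d6 = d5/5 - d2 - d4*3 = -311/30
  d7 = d3 - d5/4 = -571/24
  d8 = d2 - d4*2 - d7 = 4343/120
  d9 = d1*3 = 2
  d10 = d8/2 = 4343/240
  d11 = d1/3 = 2/9
  d12 = d3 - d11 + d4 = 547/90
Walk from origin (0, 0):
  seg 1: down by d2 = 20 → (0, -20)
  seg 2: left by d3 = 5/2 → (-5/2, -20)
  seg 3: left by d6 = -311/30 → (118/15, -20)
  seg 4: left by d1 = 2/3 → (36/5, -20)
  seg 5: down by d8 = 4343/120 → (36/5, -6743/120)
  seg 6: right by d5 = 631/6 → (3371/30, -6743/120)
  seg 7: left by d7 = -571/24 → (16339/120, -6743/120)
  seg 8: right by d5 = 631/6 → (9653/40, -6743/120)
  seg 9: left by d4 = 19/5 → (9501/40, -6743/120)

d5 = 631/6
d6 = -311/30
d7 = -571/24
d8 = 4343/120
d9 = 2
d10 = 4343/240
d11 = 2/9
d12 = 547/90
endpoint = (9501/40, -6743/120)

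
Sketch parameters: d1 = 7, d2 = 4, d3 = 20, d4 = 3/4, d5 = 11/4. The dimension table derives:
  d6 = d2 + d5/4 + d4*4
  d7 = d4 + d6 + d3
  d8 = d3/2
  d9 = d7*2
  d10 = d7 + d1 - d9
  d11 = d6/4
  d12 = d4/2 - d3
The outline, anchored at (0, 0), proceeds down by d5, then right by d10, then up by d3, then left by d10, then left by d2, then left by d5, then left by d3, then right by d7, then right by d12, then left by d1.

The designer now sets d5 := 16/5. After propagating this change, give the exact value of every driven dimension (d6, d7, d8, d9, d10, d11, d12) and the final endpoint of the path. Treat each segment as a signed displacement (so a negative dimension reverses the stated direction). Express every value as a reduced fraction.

d6 = 39/5
d7 = 571/20
d8 = 10
d9 = 571/10
d10 = -431/20
d11 = 39/20
d12 = -157/8
endpoint = (-1011/40, 84/5)

Apply edit: d5 := 16/5
  d6 = d2 + d5/4 + d4*4 = 39/5
  d7 = d4 + d6 + d3 = 571/20
  d8 = d3/2 = 10
  d9 = d7*2 = 571/10
  d10 = d7 + d1 - d9 = -431/20
  d11 = d6/4 = 39/20
  d12 = d4/2 - d3 = -157/8
Walk from origin (0, 0):
  seg 1: down by d5 = 16/5 → (0, -16/5)
  seg 2: right by d10 = -431/20 → (-431/20, -16/5)
  seg 3: up by d3 = 20 → (-431/20, 84/5)
  seg 4: left by d10 = -431/20 → (0, 84/5)
  seg 5: left by d2 = 4 → (-4, 84/5)
  seg 6: left by d5 = 16/5 → (-36/5, 84/5)
  seg 7: left by d3 = 20 → (-136/5, 84/5)
  seg 8: right by d7 = 571/20 → (27/20, 84/5)
  seg 9: right by d12 = -157/8 → (-731/40, 84/5)
  seg 10: left by d1 = 7 → (-1011/40, 84/5)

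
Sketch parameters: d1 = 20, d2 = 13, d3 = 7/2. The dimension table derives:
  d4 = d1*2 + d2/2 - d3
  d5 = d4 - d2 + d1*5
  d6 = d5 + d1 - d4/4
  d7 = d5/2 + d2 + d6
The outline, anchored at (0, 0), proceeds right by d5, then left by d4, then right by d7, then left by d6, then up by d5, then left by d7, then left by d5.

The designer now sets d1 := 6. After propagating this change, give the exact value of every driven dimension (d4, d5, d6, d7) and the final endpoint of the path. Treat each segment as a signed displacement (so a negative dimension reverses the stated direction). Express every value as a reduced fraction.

d4 = 15
d5 = 32
d6 = 137/4
d7 = 253/4
endpoint = (-197/4, 32)

Apply edit: d1 := 6
  d4 = d1*2 + d2/2 - d3 = 15
  d5 = d4 - d2 + d1*5 = 32
  d6 = d5 + d1 - d4/4 = 137/4
  d7 = d5/2 + d2 + d6 = 253/4
Walk from origin (0, 0):
  seg 1: right by d5 = 32 → (32, 0)
  seg 2: left by d4 = 15 → (17, 0)
  seg 3: right by d7 = 253/4 → (321/4, 0)
  seg 4: left by d6 = 137/4 → (46, 0)
  seg 5: up by d5 = 32 → (46, 32)
  seg 6: left by d7 = 253/4 → (-69/4, 32)
  seg 7: left by d5 = 32 → (-197/4, 32)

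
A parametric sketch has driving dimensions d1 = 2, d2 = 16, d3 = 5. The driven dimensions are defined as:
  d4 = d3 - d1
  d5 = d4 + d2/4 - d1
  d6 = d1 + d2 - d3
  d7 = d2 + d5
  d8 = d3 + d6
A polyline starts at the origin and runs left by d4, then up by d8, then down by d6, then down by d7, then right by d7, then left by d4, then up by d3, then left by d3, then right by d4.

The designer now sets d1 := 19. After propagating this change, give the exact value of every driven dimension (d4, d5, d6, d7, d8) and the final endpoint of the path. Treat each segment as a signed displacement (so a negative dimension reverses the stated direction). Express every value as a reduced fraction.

d4 = -14
d5 = -29
d6 = 30
d7 = -13
d8 = 35
endpoint = (-4, 23)

Apply edit: d1 := 19
  d4 = d3 - d1 = -14
  d5 = d4 + d2/4 - d1 = -29
  d6 = d1 + d2 - d3 = 30
  d7 = d2 + d5 = -13
  d8 = d3 + d6 = 35
Walk from origin (0, 0):
  seg 1: left by d4 = -14 → (14, 0)
  seg 2: up by d8 = 35 → (14, 35)
  seg 3: down by d6 = 30 → (14, 5)
  seg 4: down by d7 = -13 → (14, 18)
  seg 5: right by d7 = -13 → (1, 18)
  seg 6: left by d4 = -14 → (15, 18)
  seg 7: up by d3 = 5 → (15, 23)
  seg 8: left by d3 = 5 → (10, 23)
  seg 9: right by d4 = -14 → (-4, 23)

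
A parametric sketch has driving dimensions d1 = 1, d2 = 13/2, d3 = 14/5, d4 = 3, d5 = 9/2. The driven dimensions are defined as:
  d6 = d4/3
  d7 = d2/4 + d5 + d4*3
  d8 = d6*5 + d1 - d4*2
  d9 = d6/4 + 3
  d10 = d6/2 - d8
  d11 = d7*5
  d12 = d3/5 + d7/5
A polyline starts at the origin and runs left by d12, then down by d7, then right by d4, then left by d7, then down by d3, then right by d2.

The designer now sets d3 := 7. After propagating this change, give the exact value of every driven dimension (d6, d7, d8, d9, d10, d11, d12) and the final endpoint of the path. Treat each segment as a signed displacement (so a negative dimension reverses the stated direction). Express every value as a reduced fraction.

Apply edit: d3 := 7
  d6 = d4/3 = 1
  d7 = d2/4 + d5 + d4*3 = 121/8
  d8 = d6*5 + d1 - d4*2 = 0
  d9 = d6/4 + 3 = 13/4
  d10 = d6/2 - d8 = 1/2
  d11 = d7*5 = 605/8
  d12 = d3/5 + d7/5 = 177/40
Walk from origin (0, 0):
  seg 1: left by d12 = 177/40 → (-177/40, 0)
  seg 2: down by d7 = 121/8 → (-177/40, -121/8)
  seg 3: right by d4 = 3 → (-57/40, -121/8)
  seg 4: left by d7 = 121/8 → (-331/20, -121/8)
  seg 5: down by d3 = 7 → (-331/20, -177/8)
  seg 6: right by d2 = 13/2 → (-201/20, -177/8)

d6 = 1
d7 = 121/8
d8 = 0
d9 = 13/4
d10 = 1/2
d11 = 605/8
d12 = 177/40
endpoint = (-201/20, -177/8)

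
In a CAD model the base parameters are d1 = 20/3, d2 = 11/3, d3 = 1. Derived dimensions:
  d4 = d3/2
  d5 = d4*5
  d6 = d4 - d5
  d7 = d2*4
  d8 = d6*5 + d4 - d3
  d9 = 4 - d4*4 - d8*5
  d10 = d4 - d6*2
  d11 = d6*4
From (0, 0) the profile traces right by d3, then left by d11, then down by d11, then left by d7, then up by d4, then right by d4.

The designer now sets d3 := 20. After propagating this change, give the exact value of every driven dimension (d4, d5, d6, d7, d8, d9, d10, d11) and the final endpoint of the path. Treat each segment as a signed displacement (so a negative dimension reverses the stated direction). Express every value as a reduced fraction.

d4 = 10
d5 = 50
d6 = -40
d7 = 44/3
d8 = -210
d9 = 1014
d10 = 90
d11 = -160
endpoint = (526/3, 170)

Apply edit: d3 := 20
  d4 = d3/2 = 10
  d5 = d4*5 = 50
  d6 = d4 - d5 = -40
  d7 = d2*4 = 44/3
  d8 = d6*5 + d4 - d3 = -210
  d9 = 4 - d4*4 - d8*5 = 1014
  d10 = d4 - d6*2 = 90
  d11 = d6*4 = -160
Walk from origin (0, 0):
  seg 1: right by d3 = 20 → (20, 0)
  seg 2: left by d11 = -160 → (180, 0)
  seg 3: down by d11 = -160 → (180, 160)
  seg 4: left by d7 = 44/3 → (496/3, 160)
  seg 5: up by d4 = 10 → (496/3, 170)
  seg 6: right by d4 = 10 → (526/3, 170)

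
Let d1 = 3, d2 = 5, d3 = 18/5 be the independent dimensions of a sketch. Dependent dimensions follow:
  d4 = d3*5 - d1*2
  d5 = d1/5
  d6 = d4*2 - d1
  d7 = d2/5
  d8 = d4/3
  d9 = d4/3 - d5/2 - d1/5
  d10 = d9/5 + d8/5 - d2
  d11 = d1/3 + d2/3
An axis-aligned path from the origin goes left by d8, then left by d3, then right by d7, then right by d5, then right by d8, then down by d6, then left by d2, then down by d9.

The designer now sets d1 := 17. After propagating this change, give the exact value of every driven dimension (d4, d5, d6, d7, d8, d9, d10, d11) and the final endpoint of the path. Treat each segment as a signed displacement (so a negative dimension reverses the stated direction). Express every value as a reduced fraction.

d4 = -16
d5 = 17/5
d6 = -49
d7 = 1
d8 = -16/3
d9 = -313/30
d10 = -1223/150
d11 = 22/3
endpoint = (-21/5, 1783/30)

Apply edit: d1 := 17
  d4 = d3*5 - d1*2 = -16
  d5 = d1/5 = 17/5
  d6 = d4*2 - d1 = -49
  d7 = d2/5 = 1
  d8 = d4/3 = -16/3
  d9 = d4/3 - d5/2 - d1/5 = -313/30
  d10 = d9/5 + d8/5 - d2 = -1223/150
  d11 = d1/3 + d2/3 = 22/3
Walk from origin (0, 0):
  seg 1: left by d8 = -16/3 → (16/3, 0)
  seg 2: left by d3 = 18/5 → (26/15, 0)
  seg 3: right by d7 = 1 → (41/15, 0)
  seg 4: right by d5 = 17/5 → (92/15, 0)
  seg 5: right by d8 = -16/3 → (4/5, 0)
  seg 6: down by d6 = -49 → (4/5, 49)
  seg 7: left by d2 = 5 → (-21/5, 49)
  seg 8: down by d9 = -313/30 → (-21/5, 1783/30)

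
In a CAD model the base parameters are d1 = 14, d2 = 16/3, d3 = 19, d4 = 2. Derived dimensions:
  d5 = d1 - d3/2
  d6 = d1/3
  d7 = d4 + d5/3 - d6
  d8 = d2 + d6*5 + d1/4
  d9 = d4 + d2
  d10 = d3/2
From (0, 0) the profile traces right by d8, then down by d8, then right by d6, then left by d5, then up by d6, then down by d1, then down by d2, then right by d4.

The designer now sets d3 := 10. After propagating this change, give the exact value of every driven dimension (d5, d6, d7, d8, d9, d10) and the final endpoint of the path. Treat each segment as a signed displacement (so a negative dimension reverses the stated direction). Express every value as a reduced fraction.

d5 = 9
d6 = 14/3
d7 = 1/3
d8 = 193/6
d9 = 22/3
d10 = 5
endpoint = (179/6, -281/6)

Apply edit: d3 := 10
  d5 = d1 - d3/2 = 9
  d6 = d1/3 = 14/3
  d7 = d4 + d5/3 - d6 = 1/3
  d8 = d2 + d6*5 + d1/4 = 193/6
  d9 = d4 + d2 = 22/3
  d10 = d3/2 = 5
Walk from origin (0, 0):
  seg 1: right by d8 = 193/6 → (193/6, 0)
  seg 2: down by d8 = 193/6 → (193/6, -193/6)
  seg 3: right by d6 = 14/3 → (221/6, -193/6)
  seg 4: left by d5 = 9 → (167/6, -193/6)
  seg 5: up by d6 = 14/3 → (167/6, -55/2)
  seg 6: down by d1 = 14 → (167/6, -83/2)
  seg 7: down by d2 = 16/3 → (167/6, -281/6)
  seg 8: right by d4 = 2 → (179/6, -281/6)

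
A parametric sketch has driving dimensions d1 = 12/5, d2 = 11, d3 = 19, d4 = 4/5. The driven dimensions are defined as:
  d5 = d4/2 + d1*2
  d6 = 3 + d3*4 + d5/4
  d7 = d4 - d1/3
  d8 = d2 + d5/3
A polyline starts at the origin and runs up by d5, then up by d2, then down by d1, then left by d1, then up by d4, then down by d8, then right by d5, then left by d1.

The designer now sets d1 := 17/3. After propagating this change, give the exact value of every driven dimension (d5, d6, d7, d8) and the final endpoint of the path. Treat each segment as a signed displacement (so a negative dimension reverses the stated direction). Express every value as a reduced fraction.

Apply edit: d1 := 17/3
  d5 = d4/2 + d1*2 = 176/15
  d6 = 3 + d3*4 + d5/4 = 1229/15
  d7 = d4 - d1/3 = -49/45
  d8 = d2 + d5/3 = 671/45
Walk from origin (0, 0):
  seg 1: up by d5 = 176/15 → (0, 176/15)
  seg 2: up by d2 = 11 → (0, 341/15)
  seg 3: down by d1 = 17/3 → (0, 256/15)
  seg 4: left by d1 = 17/3 → (-17/3, 256/15)
  seg 5: up by d4 = 4/5 → (-17/3, 268/15)
  seg 6: down by d8 = 671/45 → (-17/3, 133/45)
  seg 7: right by d5 = 176/15 → (91/15, 133/45)
  seg 8: left by d1 = 17/3 → (2/5, 133/45)

d5 = 176/15
d6 = 1229/15
d7 = -49/45
d8 = 671/45
endpoint = (2/5, 133/45)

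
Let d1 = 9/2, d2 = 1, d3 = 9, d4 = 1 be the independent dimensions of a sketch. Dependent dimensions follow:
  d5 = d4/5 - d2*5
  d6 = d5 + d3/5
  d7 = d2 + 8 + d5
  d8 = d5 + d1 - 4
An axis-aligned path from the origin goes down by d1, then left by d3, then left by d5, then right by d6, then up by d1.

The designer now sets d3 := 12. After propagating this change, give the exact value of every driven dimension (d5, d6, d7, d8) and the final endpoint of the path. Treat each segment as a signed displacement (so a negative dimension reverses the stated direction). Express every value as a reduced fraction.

d5 = -24/5
d6 = -12/5
d7 = 21/5
d8 = -43/10
endpoint = (-48/5, 0)

Apply edit: d3 := 12
  d5 = d4/5 - d2*5 = -24/5
  d6 = d5 + d3/5 = -12/5
  d7 = d2 + 8 + d5 = 21/5
  d8 = d5 + d1 - 4 = -43/10
Walk from origin (0, 0):
  seg 1: down by d1 = 9/2 → (0, -9/2)
  seg 2: left by d3 = 12 → (-12, -9/2)
  seg 3: left by d5 = -24/5 → (-36/5, -9/2)
  seg 4: right by d6 = -12/5 → (-48/5, -9/2)
  seg 5: up by d1 = 9/2 → (-48/5, 0)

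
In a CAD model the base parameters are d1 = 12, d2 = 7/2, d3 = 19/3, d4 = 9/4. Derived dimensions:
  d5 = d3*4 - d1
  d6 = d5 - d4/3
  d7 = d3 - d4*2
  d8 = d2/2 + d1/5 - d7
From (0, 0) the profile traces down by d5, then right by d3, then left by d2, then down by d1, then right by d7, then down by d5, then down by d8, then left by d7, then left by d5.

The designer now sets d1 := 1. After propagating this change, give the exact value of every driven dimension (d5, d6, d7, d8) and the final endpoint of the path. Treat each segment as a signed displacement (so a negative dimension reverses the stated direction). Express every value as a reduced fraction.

Apply edit: d1 := 1
  d5 = d3*4 - d1 = 73/3
  d6 = d5 - d4/3 = 283/12
  d7 = d3 - d4*2 = 11/6
  d8 = d2/2 + d1/5 - d7 = 7/60
Walk from origin (0, 0):
  seg 1: down by d5 = 73/3 → (0, -73/3)
  seg 2: right by d3 = 19/3 → (19/3, -73/3)
  seg 3: left by d2 = 7/2 → (17/6, -73/3)
  seg 4: down by d1 = 1 → (17/6, -76/3)
  seg 5: right by d7 = 11/6 → (14/3, -76/3)
  seg 6: down by d5 = 73/3 → (14/3, -149/3)
  seg 7: down by d8 = 7/60 → (14/3, -2987/60)
  seg 8: left by d7 = 11/6 → (17/6, -2987/60)
  seg 9: left by d5 = 73/3 → (-43/2, -2987/60)

d5 = 73/3
d6 = 283/12
d7 = 11/6
d8 = 7/60
endpoint = (-43/2, -2987/60)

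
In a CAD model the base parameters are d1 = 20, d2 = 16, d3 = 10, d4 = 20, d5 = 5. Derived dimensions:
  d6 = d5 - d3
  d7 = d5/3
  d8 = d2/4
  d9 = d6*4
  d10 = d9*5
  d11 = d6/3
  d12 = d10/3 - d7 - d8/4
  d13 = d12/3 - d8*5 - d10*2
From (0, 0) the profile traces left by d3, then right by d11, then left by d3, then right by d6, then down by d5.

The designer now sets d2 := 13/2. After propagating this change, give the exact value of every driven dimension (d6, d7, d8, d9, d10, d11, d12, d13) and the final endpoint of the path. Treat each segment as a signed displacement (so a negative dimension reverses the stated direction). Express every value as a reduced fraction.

d6 = -5
d7 = 5/3
d8 = 13/8
d9 = -20
d10 = -100
d11 = -5/3
d12 = -1133/32
d13 = 17287/96
endpoint = (-80/3, -5)

Apply edit: d2 := 13/2
  d6 = d5 - d3 = -5
  d7 = d5/3 = 5/3
  d8 = d2/4 = 13/8
  d9 = d6*4 = -20
  d10 = d9*5 = -100
  d11 = d6/3 = -5/3
  d12 = d10/3 - d7 - d8/4 = -1133/32
  d13 = d12/3 - d8*5 - d10*2 = 17287/96
Walk from origin (0, 0):
  seg 1: left by d3 = 10 → (-10, 0)
  seg 2: right by d11 = -5/3 → (-35/3, 0)
  seg 3: left by d3 = 10 → (-65/3, 0)
  seg 4: right by d6 = -5 → (-80/3, 0)
  seg 5: down by d5 = 5 → (-80/3, -5)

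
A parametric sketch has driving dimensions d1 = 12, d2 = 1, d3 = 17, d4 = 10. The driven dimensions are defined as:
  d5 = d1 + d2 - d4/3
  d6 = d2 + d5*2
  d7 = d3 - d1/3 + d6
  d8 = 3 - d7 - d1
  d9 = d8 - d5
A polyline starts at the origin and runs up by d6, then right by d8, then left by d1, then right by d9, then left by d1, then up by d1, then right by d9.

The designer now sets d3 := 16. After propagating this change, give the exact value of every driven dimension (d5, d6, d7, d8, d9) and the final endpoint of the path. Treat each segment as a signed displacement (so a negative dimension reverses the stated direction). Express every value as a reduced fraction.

d5 = 29/3
d6 = 61/3
d7 = 97/3
d8 = -124/3
d9 = -51
endpoint = (-502/3, 97/3)

Apply edit: d3 := 16
  d5 = d1 + d2 - d4/3 = 29/3
  d6 = d2 + d5*2 = 61/3
  d7 = d3 - d1/3 + d6 = 97/3
  d8 = 3 - d7 - d1 = -124/3
  d9 = d8 - d5 = -51
Walk from origin (0, 0):
  seg 1: up by d6 = 61/3 → (0, 61/3)
  seg 2: right by d8 = -124/3 → (-124/3, 61/3)
  seg 3: left by d1 = 12 → (-160/3, 61/3)
  seg 4: right by d9 = -51 → (-313/3, 61/3)
  seg 5: left by d1 = 12 → (-349/3, 61/3)
  seg 6: up by d1 = 12 → (-349/3, 97/3)
  seg 7: right by d9 = -51 → (-502/3, 97/3)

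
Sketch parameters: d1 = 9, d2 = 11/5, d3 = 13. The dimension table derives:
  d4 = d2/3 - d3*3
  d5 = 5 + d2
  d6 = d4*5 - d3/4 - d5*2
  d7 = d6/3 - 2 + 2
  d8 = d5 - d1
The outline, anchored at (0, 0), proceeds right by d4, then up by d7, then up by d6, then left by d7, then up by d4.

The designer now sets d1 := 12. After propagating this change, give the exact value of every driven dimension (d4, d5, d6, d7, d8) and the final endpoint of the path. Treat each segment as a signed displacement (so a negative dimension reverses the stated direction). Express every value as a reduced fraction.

Apply edit: d1 := 12
  d4 = d2/3 - d3*3 = -574/15
  d5 = 5 + d2 = 36/5
  d6 = d4*5 - d3/4 - d5*2 = -12539/60
  d7 = d6/3 - 2 + 2 = -12539/180
  d8 = d5 - d1 = -24/5
Walk from origin (0, 0):
  seg 1: right by d4 = -574/15 → (-574/15, 0)
  seg 2: up by d7 = -12539/180 → (-574/15, -12539/180)
  seg 3: up by d6 = -12539/60 → (-574/15, -12539/45)
  seg 4: left by d7 = -12539/180 → (5651/180, -12539/45)
  seg 5: up by d4 = -574/15 → (5651/180, -14261/45)

d4 = -574/15
d5 = 36/5
d6 = -12539/60
d7 = -12539/180
d8 = -24/5
endpoint = (5651/180, -14261/45)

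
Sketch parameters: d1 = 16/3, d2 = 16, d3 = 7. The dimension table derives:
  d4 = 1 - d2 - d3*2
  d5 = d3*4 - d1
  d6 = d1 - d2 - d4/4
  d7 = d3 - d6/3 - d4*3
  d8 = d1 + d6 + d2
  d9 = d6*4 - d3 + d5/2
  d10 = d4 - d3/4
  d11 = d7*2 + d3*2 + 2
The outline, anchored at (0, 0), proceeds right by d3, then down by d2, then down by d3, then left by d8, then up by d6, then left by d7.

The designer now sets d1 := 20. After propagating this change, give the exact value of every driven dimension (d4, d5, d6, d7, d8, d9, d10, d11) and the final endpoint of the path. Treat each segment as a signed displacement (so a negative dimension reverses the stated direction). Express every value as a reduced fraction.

Apply edit: d1 := 20
  d4 = 1 - d2 - d3*2 = -29
  d5 = d3*4 - d1 = 8
  d6 = d1 - d2 - d4/4 = 45/4
  d7 = d3 - d6/3 - d4*3 = 361/4
  d8 = d1 + d6 + d2 = 189/4
  d9 = d6*4 - d3 + d5/2 = 42
  d10 = d4 - d3/4 = -123/4
  d11 = d7*2 + d3*2 + 2 = 393/2
Walk from origin (0, 0):
  seg 1: right by d3 = 7 → (7, 0)
  seg 2: down by d2 = 16 → (7, -16)
  seg 3: down by d3 = 7 → (7, -23)
  seg 4: left by d8 = 189/4 → (-161/4, -23)
  seg 5: up by d6 = 45/4 → (-161/4, -47/4)
  seg 6: left by d7 = 361/4 → (-261/2, -47/4)

d4 = -29
d5 = 8
d6 = 45/4
d7 = 361/4
d8 = 189/4
d9 = 42
d10 = -123/4
d11 = 393/2
endpoint = (-261/2, -47/4)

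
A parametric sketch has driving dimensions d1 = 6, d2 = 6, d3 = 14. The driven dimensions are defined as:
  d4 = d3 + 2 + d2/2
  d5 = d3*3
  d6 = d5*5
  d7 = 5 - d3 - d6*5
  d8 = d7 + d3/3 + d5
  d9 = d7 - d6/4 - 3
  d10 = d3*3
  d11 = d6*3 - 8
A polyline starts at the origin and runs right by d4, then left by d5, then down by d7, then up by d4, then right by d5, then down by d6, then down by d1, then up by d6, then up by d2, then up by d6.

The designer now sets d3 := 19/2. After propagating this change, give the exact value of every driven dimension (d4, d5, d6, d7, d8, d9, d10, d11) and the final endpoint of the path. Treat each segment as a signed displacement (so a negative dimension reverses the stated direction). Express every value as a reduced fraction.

d4 = 29/2
d5 = 57/2
d6 = 285/2
d7 = -717
d8 = -2056/3
d9 = -6045/8
d10 = 57/2
d11 = 839/2
endpoint = (29/2, 874)

Apply edit: d3 := 19/2
  d4 = d3 + 2 + d2/2 = 29/2
  d5 = d3*3 = 57/2
  d6 = d5*5 = 285/2
  d7 = 5 - d3 - d6*5 = -717
  d8 = d7 + d3/3 + d5 = -2056/3
  d9 = d7 - d6/4 - 3 = -6045/8
  d10 = d3*3 = 57/2
  d11 = d6*3 - 8 = 839/2
Walk from origin (0, 0):
  seg 1: right by d4 = 29/2 → (29/2, 0)
  seg 2: left by d5 = 57/2 → (-14, 0)
  seg 3: down by d7 = -717 → (-14, 717)
  seg 4: up by d4 = 29/2 → (-14, 1463/2)
  seg 5: right by d5 = 57/2 → (29/2, 1463/2)
  seg 6: down by d6 = 285/2 → (29/2, 589)
  seg 7: down by d1 = 6 → (29/2, 583)
  seg 8: up by d6 = 285/2 → (29/2, 1451/2)
  seg 9: up by d2 = 6 → (29/2, 1463/2)
  seg 10: up by d6 = 285/2 → (29/2, 874)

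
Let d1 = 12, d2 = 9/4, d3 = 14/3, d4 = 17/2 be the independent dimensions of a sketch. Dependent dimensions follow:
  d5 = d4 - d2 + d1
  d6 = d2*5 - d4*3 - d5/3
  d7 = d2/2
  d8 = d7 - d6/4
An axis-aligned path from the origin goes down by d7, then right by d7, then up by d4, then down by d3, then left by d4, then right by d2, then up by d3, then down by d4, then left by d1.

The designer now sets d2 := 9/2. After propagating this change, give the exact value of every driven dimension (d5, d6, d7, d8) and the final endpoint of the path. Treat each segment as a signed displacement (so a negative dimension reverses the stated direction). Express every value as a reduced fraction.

d5 = 16
d6 = -25/3
d7 = 9/4
d8 = 13/3
endpoint = (-55/4, -9/4)

Apply edit: d2 := 9/2
  d5 = d4 - d2 + d1 = 16
  d6 = d2*5 - d4*3 - d5/3 = -25/3
  d7 = d2/2 = 9/4
  d8 = d7 - d6/4 = 13/3
Walk from origin (0, 0):
  seg 1: down by d7 = 9/4 → (0, -9/4)
  seg 2: right by d7 = 9/4 → (9/4, -9/4)
  seg 3: up by d4 = 17/2 → (9/4, 25/4)
  seg 4: down by d3 = 14/3 → (9/4, 19/12)
  seg 5: left by d4 = 17/2 → (-25/4, 19/12)
  seg 6: right by d2 = 9/2 → (-7/4, 19/12)
  seg 7: up by d3 = 14/3 → (-7/4, 25/4)
  seg 8: down by d4 = 17/2 → (-7/4, -9/4)
  seg 9: left by d1 = 12 → (-55/4, -9/4)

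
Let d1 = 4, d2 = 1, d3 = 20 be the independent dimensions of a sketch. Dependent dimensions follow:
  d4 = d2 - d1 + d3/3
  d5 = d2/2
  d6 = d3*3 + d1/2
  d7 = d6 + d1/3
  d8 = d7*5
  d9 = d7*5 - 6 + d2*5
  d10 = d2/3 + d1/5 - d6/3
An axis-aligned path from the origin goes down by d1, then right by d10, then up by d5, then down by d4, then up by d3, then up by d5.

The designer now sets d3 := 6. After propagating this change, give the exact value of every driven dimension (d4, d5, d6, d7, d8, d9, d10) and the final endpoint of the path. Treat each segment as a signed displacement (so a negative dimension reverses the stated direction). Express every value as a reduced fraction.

Apply edit: d3 := 6
  d4 = d2 - d1 + d3/3 = -1
  d5 = d2/2 = 1/2
  d6 = d3*3 + d1/2 = 20
  d7 = d6 + d1/3 = 64/3
  d8 = d7*5 = 320/3
  d9 = d7*5 - 6 + d2*5 = 317/3
  d10 = d2/3 + d1/5 - d6/3 = -83/15
Walk from origin (0, 0):
  seg 1: down by d1 = 4 → (0, -4)
  seg 2: right by d10 = -83/15 → (-83/15, -4)
  seg 3: up by d5 = 1/2 → (-83/15, -7/2)
  seg 4: down by d4 = -1 → (-83/15, -5/2)
  seg 5: up by d3 = 6 → (-83/15, 7/2)
  seg 6: up by d5 = 1/2 → (-83/15, 4)

d4 = -1
d5 = 1/2
d6 = 20
d7 = 64/3
d8 = 320/3
d9 = 317/3
d10 = -83/15
endpoint = (-83/15, 4)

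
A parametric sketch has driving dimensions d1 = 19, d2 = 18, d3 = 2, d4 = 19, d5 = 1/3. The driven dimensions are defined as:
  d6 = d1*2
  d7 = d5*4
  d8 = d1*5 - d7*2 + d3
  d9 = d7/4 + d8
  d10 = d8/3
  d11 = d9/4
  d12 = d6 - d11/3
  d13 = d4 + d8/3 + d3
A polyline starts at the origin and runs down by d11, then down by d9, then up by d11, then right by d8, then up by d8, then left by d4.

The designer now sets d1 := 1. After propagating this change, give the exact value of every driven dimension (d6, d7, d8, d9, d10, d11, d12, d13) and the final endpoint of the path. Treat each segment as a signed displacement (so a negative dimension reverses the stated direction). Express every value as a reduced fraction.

d6 = 2
d7 = 4/3
d8 = 13/3
d9 = 14/3
d10 = 13/9
d11 = 7/6
d12 = 29/18
d13 = 202/9
endpoint = (-44/3, -1/3)

Apply edit: d1 := 1
  d6 = d1*2 = 2
  d7 = d5*4 = 4/3
  d8 = d1*5 - d7*2 + d3 = 13/3
  d9 = d7/4 + d8 = 14/3
  d10 = d8/3 = 13/9
  d11 = d9/4 = 7/6
  d12 = d6 - d11/3 = 29/18
  d13 = d4 + d8/3 + d3 = 202/9
Walk from origin (0, 0):
  seg 1: down by d11 = 7/6 → (0, -7/6)
  seg 2: down by d9 = 14/3 → (0, -35/6)
  seg 3: up by d11 = 7/6 → (0, -14/3)
  seg 4: right by d8 = 13/3 → (13/3, -14/3)
  seg 5: up by d8 = 13/3 → (13/3, -1/3)
  seg 6: left by d4 = 19 → (-44/3, -1/3)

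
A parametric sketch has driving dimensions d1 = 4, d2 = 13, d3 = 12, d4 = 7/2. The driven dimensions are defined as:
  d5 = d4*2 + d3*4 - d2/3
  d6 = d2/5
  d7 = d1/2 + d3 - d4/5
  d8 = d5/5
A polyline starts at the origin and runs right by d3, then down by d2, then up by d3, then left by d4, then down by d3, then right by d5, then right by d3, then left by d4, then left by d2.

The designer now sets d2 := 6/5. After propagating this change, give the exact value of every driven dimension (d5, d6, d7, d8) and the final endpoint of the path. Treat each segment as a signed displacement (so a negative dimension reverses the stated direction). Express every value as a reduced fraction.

d5 = 273/5
d6 = 6/25
d7 = 133/10
d8 = 273/25
endpoint = (352/5, -6/5)

Apply edit: d2 := 6/5
  d5 = d4*2 + d3*4 - d2/3 = 273/5
  d6 = d2/5 = 6/25
  d7 = d1/2 + d3 - d4/5 = 133/10
  d8 = d5/5 = 273/25
Walk from origin (0, 0):
  seg 1: right by d3 = 12 → (12, 0)
  seg 2: down by d2 = 6/5 → (12, -6/5)
  seg 3: up by d3 = 12 → (12, 54/5)
  seg 4: left by d4 = 7/2 → (17/2, 54/5)
  seg 5: down by d3 = 12 → (17/2, -6/5)
  seg 6: right by d5 = 273/5 → (631/10, -6/5)
  seg 7: right by d3 = 12 → (751/10, -6/5)
  seg 8: left by d4 = 7/2 → (358/5, -6/5)
  seg 9: left by d2 = 6/5 → (352/5, -6/5)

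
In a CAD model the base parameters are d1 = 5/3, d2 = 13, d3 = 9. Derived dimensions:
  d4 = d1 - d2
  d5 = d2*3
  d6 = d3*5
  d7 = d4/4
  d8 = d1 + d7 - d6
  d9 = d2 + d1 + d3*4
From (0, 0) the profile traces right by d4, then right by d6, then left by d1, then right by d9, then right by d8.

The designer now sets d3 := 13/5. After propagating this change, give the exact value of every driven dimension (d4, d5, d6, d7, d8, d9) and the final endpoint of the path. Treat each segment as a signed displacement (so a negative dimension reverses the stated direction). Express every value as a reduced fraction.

Apply edit: d3 := 13/5
  d4 = d1 - d2 = -34/3
  d5 = d2*3 = 39
  d6 = d3*5 = 13
  d7 = d4/4 = -17/6
  d8 = d1 + d7 - d6 = -85/6
  d9 = d2 + d1 + d3*4 = 376/15
Walk from origin (0, 0):
  seg 1: right by d4 = -34/3 → (-34/3, 0)
  seg 2: right by d6 = 13 → (5/3, 0)
  seg 3: left by d1 = 5/3 → (0, 0)
  seg 4: right by d9 = 376/15 → (376/15, 0)
  seg 5: right by d8 = -85/6 → (109/10, 0)

d4 = -34/3
d5 = 39
d6 = 13
d7 = -17/6
d8 = -85/6
d9 = 376/15
endpoint = (109/10, 0)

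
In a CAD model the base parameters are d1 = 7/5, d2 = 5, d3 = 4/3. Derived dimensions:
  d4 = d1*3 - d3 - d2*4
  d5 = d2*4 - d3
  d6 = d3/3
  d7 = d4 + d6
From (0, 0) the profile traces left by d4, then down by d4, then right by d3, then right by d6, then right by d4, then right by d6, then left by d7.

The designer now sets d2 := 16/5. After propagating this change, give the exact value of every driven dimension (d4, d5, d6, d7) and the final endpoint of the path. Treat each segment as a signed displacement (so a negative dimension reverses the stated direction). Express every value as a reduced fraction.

Apply edit: d2 := 16/5
  d4 = d1*3 - d3 - d2*4 = -149/15
  d5 = d2*4 - d3 = 172/15
  d6 = d3/3 = 4/9
  d7 = d4 + d6 = -427/45
Walk from origin (0, 0):
  seg 1: left by d4 = -149/15 → (149/15, 0)
  seg 2: down by d4 = -149/15 → (149/15, 149/15)
  seg 3: right by d3 = 4/3 → (169/15, 149/15)
  seg 4: right by d6 = 4/9 → (527/45, 149/15)
  seg 5: right by d4 = -149/15 → (16/9, 149/15)
  seg 6: right by d6 = 4/9 → (20/9, 149/15)
  seg 7: left by d7 = -427/45 → (527/45, 149/15)

d4 = -149/15
d5 = 172/15
d6 = 4/9
d7 = -427/45
endpoint = (527/45, 149/15)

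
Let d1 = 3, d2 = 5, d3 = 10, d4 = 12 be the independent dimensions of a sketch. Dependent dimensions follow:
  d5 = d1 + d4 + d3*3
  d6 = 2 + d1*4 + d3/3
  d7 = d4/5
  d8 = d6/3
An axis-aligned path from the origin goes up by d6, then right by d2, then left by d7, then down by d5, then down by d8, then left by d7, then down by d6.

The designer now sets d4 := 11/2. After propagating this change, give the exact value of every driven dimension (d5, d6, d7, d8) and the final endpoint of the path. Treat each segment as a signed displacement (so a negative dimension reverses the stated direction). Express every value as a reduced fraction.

Apply edit: d4 := 11/2
  d5 = d1 + d4 + d3*3 = 77/2
  d6 = 2 + d1*4 + d3/3 = 52/3
  d7 = d4/5 = 11/10
  d8 = d6/3 = 52/9
Walk from origin (0, 0):
  seg 1: up by d6 = 52/3 → (0, 52/3)
  seg 2: right by d2 = 5 → (5, 52/3)
  seg 3: left by d7 = 11/10 → (39/10, 52/3)
  seg 4: down by d5 = 77/2 → (39/10, -127/6)
  seg 5: down by d8 = 52/9 → (39/10, -485/18)
  seg 6: left by d7 = 11/10 → (14/5, -485/18)
  seg 7: down by d6 = 52/3 → (14/5, -797/18)

d5 = 77/2
d6 = 52/3
d7 = 11/10
d8 = 52/9
endpoint = (14/5, -797/18)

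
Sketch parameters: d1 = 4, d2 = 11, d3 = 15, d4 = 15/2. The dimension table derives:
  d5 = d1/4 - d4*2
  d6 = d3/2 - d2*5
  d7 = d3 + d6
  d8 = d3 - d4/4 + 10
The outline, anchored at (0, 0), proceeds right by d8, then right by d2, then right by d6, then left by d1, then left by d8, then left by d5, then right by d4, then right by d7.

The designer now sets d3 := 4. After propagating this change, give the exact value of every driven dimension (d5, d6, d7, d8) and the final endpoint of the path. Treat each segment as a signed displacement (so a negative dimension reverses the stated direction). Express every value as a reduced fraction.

Apply edit: d3 := 4
  d5 = d1/4 - d4*2 = -14
  d6 = d3/2 - d2*5 = -53
  d7 = d3 + d6 = -49
  d8 = d3 - d4/4 + 10 = 97/8
Walk from origin (0, 0):
  seg 1: right by d8 = 97/8 → (97/8, 0)
  seg 2: right by d2 = 11 → (185/8, 0)
  seg 3: right by d6 = -53 → (-239/8, 0)
  seg 4: left by d1 = 4 → (-271/8, 0)
  seg 5: left by d8 = 97/8 → (-46, 0)
  seg 6: left by d5 = -14 → (-32, 0)
  seg 7: right by d4 = 15/2 → (-49/2, 0)
  seg 8: right by d7 = -49 → (-147/2, 0)

d5 = -14
d6 = -53
d7 = -49
d8 = 97/8
endpoint = (-147/2, 0)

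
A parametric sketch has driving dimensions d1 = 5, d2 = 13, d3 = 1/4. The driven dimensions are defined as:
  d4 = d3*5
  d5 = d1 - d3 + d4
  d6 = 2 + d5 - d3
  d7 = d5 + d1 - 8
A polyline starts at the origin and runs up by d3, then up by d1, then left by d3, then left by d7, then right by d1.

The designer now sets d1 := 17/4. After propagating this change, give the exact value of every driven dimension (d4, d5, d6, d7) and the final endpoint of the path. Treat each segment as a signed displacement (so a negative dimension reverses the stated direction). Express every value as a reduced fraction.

Apply edit: d1 := 17/4
  d4 = d3*5 = 5/4
  d5 = d1 - d3 + d4 = 21/4
  d6 = 2 + d5 - d3 = 7
  d7 = d5 + d1 - 8 = 3/2
Walk from origin (0, 0):
  seg 1: up by d3 = 1/4 → (0, 1/4)
  seg 2: up by d1 = 17/4 → (0, 9/2)
  seg 3: left by d3 = 1/4 → (-1/4, 9/2)
  seg 4: left by d7 = 3/2 → (-7/4, 9/2)
  seg 5: right by d1 = 17/4 → (5/2, 9/2)

d4 = 5/4
d5 = 21/4
d6 = 7
d7 = 3/2
endpoint = (5/2, 9/2)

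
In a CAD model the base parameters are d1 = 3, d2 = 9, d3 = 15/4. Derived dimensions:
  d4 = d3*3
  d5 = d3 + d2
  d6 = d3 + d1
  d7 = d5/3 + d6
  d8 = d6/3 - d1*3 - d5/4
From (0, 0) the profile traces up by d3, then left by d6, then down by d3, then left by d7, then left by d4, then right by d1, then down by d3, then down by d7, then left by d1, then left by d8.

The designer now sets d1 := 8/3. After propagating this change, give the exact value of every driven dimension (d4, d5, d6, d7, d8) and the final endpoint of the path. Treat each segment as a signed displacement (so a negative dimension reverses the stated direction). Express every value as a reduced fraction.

Apply edit: d1 := 8/3
  d4 = d3*3 = 45/4
  d5 = d3 + d2 = 51/4
  d6 = d3 + d1 = 77/12
  d7 = d5/3 + d6 = 32/3
  d8 = d6/3 - d1*3 - d5/4 = -1303/144
Walk from origin (0, 0):
  seg 1: up by d3 = 15/4 → (0, 15/4)
  seg 2: left by d6 = 77/12 → (-77/12, 15/4)
  seg 3: down by d3 = 15/4 → (-77/12, 0)
  seg 4: left by d7 = 32/3 → (-205/12, 0)
  seg 5: left by d4 = 45/4 → (-85/3, 0)
  seg 6: right by d1 = 8/3 → (-77/3, 0)
  seg 7: down by d3 = 15/4 → (-77/3, -15/4)
  seg 8: down by d7 = 32/3 → (-77/3, -173/12)
  seg 9: left by d1 = 8/3 → (-85/3, -173/12)
  seg 10: left by d8 = -1303/144 → (-2777/144, -173/12)

d4 = 45/4
d5 = 51/4
d6 = 77/12
d7 = 32/3
d8 = -1303/144
endpoint = (-2777/144, -173/12)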